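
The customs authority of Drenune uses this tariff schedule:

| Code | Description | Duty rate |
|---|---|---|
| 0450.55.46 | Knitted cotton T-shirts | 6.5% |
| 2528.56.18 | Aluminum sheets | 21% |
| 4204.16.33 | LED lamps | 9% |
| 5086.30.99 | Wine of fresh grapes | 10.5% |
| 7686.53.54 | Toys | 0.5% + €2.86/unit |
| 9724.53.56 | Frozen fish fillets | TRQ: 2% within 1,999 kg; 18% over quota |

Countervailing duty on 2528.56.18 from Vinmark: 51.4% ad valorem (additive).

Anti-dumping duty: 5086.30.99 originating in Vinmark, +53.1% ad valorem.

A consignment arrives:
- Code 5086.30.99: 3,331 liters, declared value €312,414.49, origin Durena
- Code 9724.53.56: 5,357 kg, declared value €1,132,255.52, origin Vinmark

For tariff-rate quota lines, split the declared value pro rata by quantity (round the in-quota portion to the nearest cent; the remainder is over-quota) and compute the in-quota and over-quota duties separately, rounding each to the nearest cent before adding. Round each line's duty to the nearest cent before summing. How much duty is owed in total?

Line 1 (5086.30.99, Durena, 3,331 liters, €312,414.49):
Base rate for 5086.30.99 is 10.5%.
The additional-duty order on 5086.30.99 targets Vinmark, not Durena; it does not apply.
Duty = €312,414.49 × 10.5% = €32,803.52.
Line 2 (9724.53.56, Vinmark, 5,357 kg, €1,132,255.52):
Code 9724.53.56 is under a tariff-rate quota (threshold 1,999 kg). In-quota: 1,999 kg at 2%; over-quota: 3,358 kg at 18%.
Pro-rata value split: in-quota = €1,132,255.52 × 1,999/5,357 = €422,508.64; over-quota = €1,132,255.52 − €422,508.64 = €709,746.88.
In-quota duty = €422,508.64 × 2% = €8,450.17. Over-quota duty = €709,746.88 × 18% = €127,754.44.
Line duty = €8,450.17 + €127,754.44 = €136,204.61.
Total = €32,803.52 + €136,204.61 = €169,008.13.

€169,008.13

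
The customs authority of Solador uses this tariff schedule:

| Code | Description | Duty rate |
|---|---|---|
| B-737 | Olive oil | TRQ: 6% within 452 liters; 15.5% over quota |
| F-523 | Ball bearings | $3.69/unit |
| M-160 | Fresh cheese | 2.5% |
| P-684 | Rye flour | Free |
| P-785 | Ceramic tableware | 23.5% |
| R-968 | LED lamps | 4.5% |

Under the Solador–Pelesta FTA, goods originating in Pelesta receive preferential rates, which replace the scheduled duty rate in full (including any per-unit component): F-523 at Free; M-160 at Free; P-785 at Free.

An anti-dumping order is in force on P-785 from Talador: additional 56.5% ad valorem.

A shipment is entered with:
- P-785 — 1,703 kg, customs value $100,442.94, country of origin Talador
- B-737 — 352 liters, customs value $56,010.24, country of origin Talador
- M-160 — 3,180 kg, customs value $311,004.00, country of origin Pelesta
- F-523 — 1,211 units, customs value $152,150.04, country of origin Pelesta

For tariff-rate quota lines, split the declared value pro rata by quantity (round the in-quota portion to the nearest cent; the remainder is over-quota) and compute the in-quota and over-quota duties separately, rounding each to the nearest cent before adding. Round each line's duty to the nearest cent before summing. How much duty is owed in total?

$83,714.96

Line 1 (P-785, Talador, 1,703 kg, $100,442.94):
Base rate for P-785 is 23.5%.
P-785 has an FTA preferential rate, but origin Talador is not Pelesta; base rate stands.
Additional duty on P-785 from Talador: +56.5%. Applied ad valorem rate: 23.5% + 56.5% = 80%.
Duty = $100,442.94 × 80% = $80,354.35.
Line 2 (B-737, Talador, 352 liters, $56,010.24):
Code B-737 is under a tariff-rate quota (threshold 452 liters). Quantity 352 liters is within the quota, so the in-quota rate 6% applies to the full value.
Duty = $56,010.24 × 6% = $3,360.61.
Line 3 (M-160, Pelesta, 3,180 kg, $311,004.00):
Base rate for M-160 is 2.5%.
Origin Pelesta qualifies under the Solador–Pelesta agreement and M-160 is covered: preferential rate Free applies instead.
Duty = $311,004.00 × 0% = $0.00.
Line 4 (F-523, Pelesta, 1,211 units, $152,150.04):
Base rate for F-523 is $3.69/unit.
Origin Pelesta qualifies under the Solador–Pelesta agreement and F-523 is covered: preferential rate Free applies instead.
Duty = $152,150.04 × 0% = $0.00.
Total = $80,354.35 + $3,360.61 + $0.00 + $0.00 = $83,714.96.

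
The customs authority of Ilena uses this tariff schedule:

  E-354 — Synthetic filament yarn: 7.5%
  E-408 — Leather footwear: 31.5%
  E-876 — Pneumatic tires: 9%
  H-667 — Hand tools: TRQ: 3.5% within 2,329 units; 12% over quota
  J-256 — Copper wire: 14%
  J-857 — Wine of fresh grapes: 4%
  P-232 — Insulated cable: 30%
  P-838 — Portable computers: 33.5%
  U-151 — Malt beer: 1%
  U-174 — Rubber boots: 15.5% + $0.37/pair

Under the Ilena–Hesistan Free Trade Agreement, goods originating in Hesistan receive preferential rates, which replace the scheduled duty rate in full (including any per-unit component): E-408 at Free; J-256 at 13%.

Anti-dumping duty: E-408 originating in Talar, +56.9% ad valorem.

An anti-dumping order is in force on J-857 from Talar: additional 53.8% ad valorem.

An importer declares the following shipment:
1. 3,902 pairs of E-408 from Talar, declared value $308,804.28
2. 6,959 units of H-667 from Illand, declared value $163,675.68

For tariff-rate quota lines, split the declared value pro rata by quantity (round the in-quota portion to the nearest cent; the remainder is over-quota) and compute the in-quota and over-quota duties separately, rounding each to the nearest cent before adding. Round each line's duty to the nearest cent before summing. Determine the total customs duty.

Line 1 (E-408, Talar, 3,902 pairs, $308,804.28):
Base rate for E-408 is 31.5%.
E-408 has an FTA preferential rate, but origin Talar is not Hesistan; base rate stands.
Additional duty on E-408 from Talar: +56.9%. Applied ad valorem rate: 31.5% + 56.9% = 88.4%.
Duty = $308,804.28 × 88.4% = $272,982.98.
Line 2 (H-667, Illand, 6,959 units, $163,675.68):
Code H-667 is under a tariff-rate quota (threshold 2,329 units). In-quota: 2,329 units at 3.5%; over-quota: 4,630 units at 12%.
Pro-rata value split: in-quota = $163,675.68 × 2,329/6,959 = $54,778.08; over-quota = $163,675.68 − $54,778.08 = $108,897.60.
In-quota duty = $54,778.08 × 3.5% = $1,917.23. Over-quota duty = $108,897.60 × 12% = $13,067.71.
Line duty = $1,917.23 + $13,067.71 = $14,984.94.
Total = $272,982.98 + $14,984.94 = $287,967.92.

$287,967.92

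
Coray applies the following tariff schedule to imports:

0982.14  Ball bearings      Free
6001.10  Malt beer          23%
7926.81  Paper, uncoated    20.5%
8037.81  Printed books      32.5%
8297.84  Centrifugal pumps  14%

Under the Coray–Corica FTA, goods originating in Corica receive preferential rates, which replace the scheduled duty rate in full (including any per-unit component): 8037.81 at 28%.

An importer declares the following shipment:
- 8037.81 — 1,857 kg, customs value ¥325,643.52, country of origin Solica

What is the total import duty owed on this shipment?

Line 1 (8037.81, Solica, 1,857 kg, ¥325,643.52):
Base rate for 8037.81 is 32.5%.
8037.81 has an FTA preferential rate, but origin Solica is not Corica; base rate stands.
Duty = ¥325,643.52 × 32.5% = ¥105,834.14.

¥105,834.14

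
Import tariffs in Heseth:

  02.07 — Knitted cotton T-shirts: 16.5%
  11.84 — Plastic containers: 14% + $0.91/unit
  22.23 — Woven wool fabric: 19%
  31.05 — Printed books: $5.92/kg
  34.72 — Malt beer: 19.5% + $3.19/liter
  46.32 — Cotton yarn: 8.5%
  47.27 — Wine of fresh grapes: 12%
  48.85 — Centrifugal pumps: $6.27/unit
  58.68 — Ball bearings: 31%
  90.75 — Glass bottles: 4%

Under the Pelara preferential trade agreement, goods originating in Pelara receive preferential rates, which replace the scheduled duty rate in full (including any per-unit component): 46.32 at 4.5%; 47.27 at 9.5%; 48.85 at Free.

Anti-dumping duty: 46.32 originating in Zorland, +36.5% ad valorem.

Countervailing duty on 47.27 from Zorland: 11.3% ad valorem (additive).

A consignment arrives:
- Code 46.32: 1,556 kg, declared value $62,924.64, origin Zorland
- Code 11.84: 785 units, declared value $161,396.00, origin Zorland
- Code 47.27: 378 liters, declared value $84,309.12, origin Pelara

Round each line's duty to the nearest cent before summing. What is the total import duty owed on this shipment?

Line 1 (46.32, Zorland, 1,556 kg, $62,924.64):
Base rate for 46.32 is 8.5%.
46.32 has an FTA preferential rate, but origin Zorland is not Pelara; base rate stands.
Additional duty on 46.32 from Zorland: +36.5%. Applied ad valorem rate: 8.5% + 36.5% = 45%.
Duty = $62,924.64 × 45% = $28,316.09.
Line 2 (11.84, Zorland, 785 units, $161,396.00):
Base rate for 11.84 is 14% + $0.91/unit.
Duty = $161,396.00 × 14% + 785 × $0.91 = $23,309.79.
Line 3 (47.27, Pelara, 378 liters, $84,309.12):
Base rate for 47.27 is 12%.
Origin Pelara qualifies under the Heseth–Pelara agreement and 47.27 is covered: preferential rate 9.5% applies instead.
The additional-duty order on 47.27 targets Zorland, not Pelara; it does not apply.
Duty = $84,309.12 × 9.5% = $8,009.37.
Total = $28,316.09 + $23,309.79 + $8,009.37 = $59,635.25.

$59,635.25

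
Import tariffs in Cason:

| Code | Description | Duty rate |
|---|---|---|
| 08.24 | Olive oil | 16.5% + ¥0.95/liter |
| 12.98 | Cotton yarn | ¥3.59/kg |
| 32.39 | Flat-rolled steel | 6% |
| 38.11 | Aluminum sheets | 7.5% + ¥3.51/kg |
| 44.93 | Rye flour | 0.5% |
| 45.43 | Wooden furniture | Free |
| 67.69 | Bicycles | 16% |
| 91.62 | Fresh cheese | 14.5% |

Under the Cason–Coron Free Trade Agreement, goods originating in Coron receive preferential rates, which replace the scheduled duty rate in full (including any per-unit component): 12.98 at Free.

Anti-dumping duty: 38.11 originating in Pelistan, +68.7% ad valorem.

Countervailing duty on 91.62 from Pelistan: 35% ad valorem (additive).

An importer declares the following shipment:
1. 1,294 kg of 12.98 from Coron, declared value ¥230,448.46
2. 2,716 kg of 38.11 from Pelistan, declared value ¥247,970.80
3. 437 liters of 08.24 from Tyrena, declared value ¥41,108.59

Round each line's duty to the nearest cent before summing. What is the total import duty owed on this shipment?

¥205,684.98

Line 1 (12.98, Coron, 1,294 kg, ¥230,448.46):
Base rate for 12.98 is ¥3.59/kg.
Origin Coron qualifies under the Cason–Coron agreement and 12.98 is covered: preferential rate Free applies instead.
Duty = ¥230,448.46 × 0% = ¥0.00.
Line 2 (38.11, Pelistan, 2,716 kg, ¥247,970.80):
Base rate for 38.11 is 7.5% + ¥3.51/kg.
Additional duty on 38.11 from Pelistan: +68.7%. Applied ad valorem rate: 7.5% + 68.7% = 76.2%.
Duty = ¥247,970.80 × 76.2% + 2,716 × ¥3.51 = ¥198,486.91.
Line 3 (08.24, Tyrena, 437 liters, ¥41,108.59):
Base rate for 08.24 is 16.5% + ¥0.95/liter.
Duty = ¥41,108.59 × 16.5% + 437 × ¥0.95 = ¥7,198.07.
Total = ¥0.00 + ¥198,486.91 + ¥7,198.07 = ¥205,684.98.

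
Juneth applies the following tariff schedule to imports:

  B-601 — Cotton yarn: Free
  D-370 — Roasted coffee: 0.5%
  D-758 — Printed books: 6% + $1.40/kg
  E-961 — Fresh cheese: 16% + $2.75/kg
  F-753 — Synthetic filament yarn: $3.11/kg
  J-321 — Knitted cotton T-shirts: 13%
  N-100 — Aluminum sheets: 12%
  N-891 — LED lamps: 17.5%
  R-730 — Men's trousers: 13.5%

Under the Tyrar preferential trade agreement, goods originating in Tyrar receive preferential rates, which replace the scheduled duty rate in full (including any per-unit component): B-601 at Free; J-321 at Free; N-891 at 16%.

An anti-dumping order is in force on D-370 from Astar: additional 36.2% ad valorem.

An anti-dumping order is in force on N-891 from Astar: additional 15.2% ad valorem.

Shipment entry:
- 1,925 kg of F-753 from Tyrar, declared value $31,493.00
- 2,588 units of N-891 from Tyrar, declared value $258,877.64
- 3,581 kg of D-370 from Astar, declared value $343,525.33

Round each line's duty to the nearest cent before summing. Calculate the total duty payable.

Line 1 (F-753, Tyrar, 1,925 kg, $31,493.00):
Base rate for F-753 is $3.11/kg.
Origin Tyrar is the FTA partner but F-753 is not on the preference list; base rate stands.
Duty = 1,925 × $3.11 = $5,986.75.
Line 2 (N-891, Tyrar, 2,588 units, $258,877.64):
Base rate for N-891 is 17.5%.
Origin Tyrar qualifies under the Juneth–Tyrar agreement and N-891 is covered: preferential rate 16% applies instead.
The additional-duty order on N-891 targets Astar, not Tyrar; it does not apply.
Duty = $258,877.64 × 16% = $41,420.42.
Line 3 (D-370, Astar, 3,581 kg, $343,525.33):
Base rate for D-370 is 0.5%.
Additional duty on D-370 from Astar: +36.2%. Applied ad valorem rate: 0.5% + 36.2% = 36.7%.
Duty = $343,525.33 × 36.7% = $126,073.80.
Total = $5,986.75 + $41,420.42 + $126,073.80 = $173,480.97.

$173,480.97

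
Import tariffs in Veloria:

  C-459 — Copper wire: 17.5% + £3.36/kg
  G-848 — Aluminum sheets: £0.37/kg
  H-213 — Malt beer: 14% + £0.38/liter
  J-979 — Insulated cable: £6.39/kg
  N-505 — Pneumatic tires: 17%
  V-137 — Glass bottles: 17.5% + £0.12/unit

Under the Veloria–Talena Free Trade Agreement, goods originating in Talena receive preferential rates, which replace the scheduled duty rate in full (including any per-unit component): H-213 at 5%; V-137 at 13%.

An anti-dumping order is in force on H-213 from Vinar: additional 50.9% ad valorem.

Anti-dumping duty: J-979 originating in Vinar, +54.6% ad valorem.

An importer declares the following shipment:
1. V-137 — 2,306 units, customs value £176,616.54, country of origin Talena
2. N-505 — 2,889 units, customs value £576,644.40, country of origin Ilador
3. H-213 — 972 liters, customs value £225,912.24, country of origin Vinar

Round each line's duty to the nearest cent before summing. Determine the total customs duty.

Line 1 (V-137, Talena, 2,306 units, £176,616.54):
Base rate for V-137 is 17.5% + £0.12/unit.
Origin Talena qualifies under the Veloria–Talena agreement and V-137 is covered: preferential rate 13% applies instead.
Duty = £176,616.54 × 13% = £22,960.15.
Line 2 (N-505, Ilador, 2,889 units, £576,644.40):
Base rate for N-505 is 17%.
Duty = £576,644.40 × 17% = £98,029.55.
Line 3 (H-213, Vinar, 972 liters, £225,912.24):
Base rate for H-213 is 14% + £0.38/liter.
H-213 has an FTA preferential rate, but origin Vinar is not Talena; base rate stands.
Additional duty on H-213 from Vinar: +50.9%. Applied ad valorem rate: 14% + 50.9% = 64.9%.
Duty = £225,912.24 × 64.9% + 972 × £0.38 = £146,986.40.
Total = £22,960.15 + £98,029.55 + £146,986.40 = £267,976.10.

£267,976.10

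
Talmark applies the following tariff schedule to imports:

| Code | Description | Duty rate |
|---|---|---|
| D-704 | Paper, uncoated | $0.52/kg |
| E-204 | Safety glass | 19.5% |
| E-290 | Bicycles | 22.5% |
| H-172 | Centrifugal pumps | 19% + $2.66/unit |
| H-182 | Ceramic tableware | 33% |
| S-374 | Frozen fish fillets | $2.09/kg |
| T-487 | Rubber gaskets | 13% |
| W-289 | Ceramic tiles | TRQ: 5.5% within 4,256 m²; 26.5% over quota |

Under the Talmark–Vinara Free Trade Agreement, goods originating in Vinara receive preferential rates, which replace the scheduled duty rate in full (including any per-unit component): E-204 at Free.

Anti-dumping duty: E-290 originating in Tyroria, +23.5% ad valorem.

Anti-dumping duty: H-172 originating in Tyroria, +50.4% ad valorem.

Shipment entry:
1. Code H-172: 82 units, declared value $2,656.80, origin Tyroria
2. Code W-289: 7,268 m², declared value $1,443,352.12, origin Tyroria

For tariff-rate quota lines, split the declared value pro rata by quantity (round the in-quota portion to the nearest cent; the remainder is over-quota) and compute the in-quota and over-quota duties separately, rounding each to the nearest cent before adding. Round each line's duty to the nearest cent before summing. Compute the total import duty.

$207,058.46

Line 1 (H-172, Tyroria, 82 units, $2,656.80):
Base rate for H-172 is 19% + $2.66/unit.
Additional duty on H-172 from Tyroria: +50.4%. Applied ad valorem rate: 19% + 50.4% = 69.4%.
Duty = $2,656.80 × 69.4% + 82 × $2.66 = $2,061.94.
Line 2 (W-289, Tyroria, 7,268 m², $1,443,352.12):
Code W-289 is under a tariff-rate quota (threshold 4,256 m²). In-quota: 4,256 m² at 5.5%; over-quota: 3,012 m² at 26.5%.
Pro-rata value split: in-quota = $1,443,352.12 × 4,256/7,268 = $845,199.04; over-quota = $1,443,352.12 − $845,199.04 = $598,153.08.
In-quota duty = $845,199.04 × 5.5% = $46,485.95. Over-quota duty = $598,153.08 × 26.5% = $158,510.57.
Line duty = $46,485.95 + $158,510.57 = $204,996.52.
Total = $2,061.94 + $204,996.52 = $207,058.46.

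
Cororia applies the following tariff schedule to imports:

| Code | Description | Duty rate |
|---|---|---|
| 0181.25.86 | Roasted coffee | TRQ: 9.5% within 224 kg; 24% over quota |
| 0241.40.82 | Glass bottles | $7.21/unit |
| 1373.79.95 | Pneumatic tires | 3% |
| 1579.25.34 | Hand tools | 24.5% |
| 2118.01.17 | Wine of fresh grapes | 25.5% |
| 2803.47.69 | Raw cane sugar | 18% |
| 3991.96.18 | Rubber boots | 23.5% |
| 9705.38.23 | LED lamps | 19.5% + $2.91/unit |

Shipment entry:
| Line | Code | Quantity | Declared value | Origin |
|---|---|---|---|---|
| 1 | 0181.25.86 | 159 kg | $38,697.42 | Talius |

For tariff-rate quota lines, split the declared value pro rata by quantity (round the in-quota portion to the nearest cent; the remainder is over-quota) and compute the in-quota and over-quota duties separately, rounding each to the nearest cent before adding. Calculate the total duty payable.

Line 1 (0181.25.86, Talius, 159 kg, $38,697.42):
Code 0181.25.86 is under a tariff-rate quota (threshold 224 kg). Quantity 159 kg is within the quota, so the in-quota rate 9.5% applies to the full value.
Duty = $38,697.42 × 9.5% = $3,676.25.

$3,676.25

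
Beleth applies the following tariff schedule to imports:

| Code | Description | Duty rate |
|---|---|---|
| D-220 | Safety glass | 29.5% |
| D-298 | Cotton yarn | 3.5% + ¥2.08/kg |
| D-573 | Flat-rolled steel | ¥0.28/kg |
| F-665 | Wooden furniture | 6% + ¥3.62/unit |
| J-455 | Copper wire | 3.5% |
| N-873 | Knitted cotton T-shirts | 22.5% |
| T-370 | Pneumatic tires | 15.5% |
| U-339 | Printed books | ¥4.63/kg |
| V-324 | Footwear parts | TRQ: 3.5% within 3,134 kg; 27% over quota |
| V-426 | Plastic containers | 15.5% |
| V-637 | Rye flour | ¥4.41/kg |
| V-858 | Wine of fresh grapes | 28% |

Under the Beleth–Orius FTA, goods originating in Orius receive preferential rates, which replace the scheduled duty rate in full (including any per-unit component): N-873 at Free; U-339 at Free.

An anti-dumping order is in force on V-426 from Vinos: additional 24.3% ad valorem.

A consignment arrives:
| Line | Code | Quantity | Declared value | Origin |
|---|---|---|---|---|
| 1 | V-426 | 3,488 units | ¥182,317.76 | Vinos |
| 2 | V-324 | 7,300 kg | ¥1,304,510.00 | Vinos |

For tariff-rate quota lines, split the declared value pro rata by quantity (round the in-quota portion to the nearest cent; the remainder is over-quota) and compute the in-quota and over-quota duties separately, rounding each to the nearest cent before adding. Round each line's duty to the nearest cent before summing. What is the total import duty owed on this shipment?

¥293,169.40

Line 1 (V-426, Vinos, 3,488 units, ¥182,317.76):
Base rate for V-426 is 15.5%.
Additional duty on V-426 from Vinos: +24.3%. Applied ad valorem rate: 15.5% + 24.3% = 39.8%.
Duty = ¥182,317.76 × 39.8% = ¥72,562.47.
Line 2 (V-324, Vinos, 7,300 kg, ¥1,304,510.00):
Code V-324 is under a tariff-rate quota (threshold 3,134 kg). In-quota: 3,134 kg at 3.5%; over-quota: 4,166 kg at 27%.
Pro-rata value split: in-quota = ¥1,304,510.00 × 3,134/7,300 = ¥560,045.80; over-quota = ¥1,304,510.00 − ¥560,045.80 = ¥744,464.20.
In-quota duty = ¥560,045.80 × 3.5% = ¥19,601.60. Over-quota duty = ¥744,464.20 × 27% = ¥201,005.33.
Line duty = ¥19,601.60 + ¥201,005.33 = ¥220,606.93.
Total = ¥72,562.47 + ¥220,606.93 = ¥293,169.40.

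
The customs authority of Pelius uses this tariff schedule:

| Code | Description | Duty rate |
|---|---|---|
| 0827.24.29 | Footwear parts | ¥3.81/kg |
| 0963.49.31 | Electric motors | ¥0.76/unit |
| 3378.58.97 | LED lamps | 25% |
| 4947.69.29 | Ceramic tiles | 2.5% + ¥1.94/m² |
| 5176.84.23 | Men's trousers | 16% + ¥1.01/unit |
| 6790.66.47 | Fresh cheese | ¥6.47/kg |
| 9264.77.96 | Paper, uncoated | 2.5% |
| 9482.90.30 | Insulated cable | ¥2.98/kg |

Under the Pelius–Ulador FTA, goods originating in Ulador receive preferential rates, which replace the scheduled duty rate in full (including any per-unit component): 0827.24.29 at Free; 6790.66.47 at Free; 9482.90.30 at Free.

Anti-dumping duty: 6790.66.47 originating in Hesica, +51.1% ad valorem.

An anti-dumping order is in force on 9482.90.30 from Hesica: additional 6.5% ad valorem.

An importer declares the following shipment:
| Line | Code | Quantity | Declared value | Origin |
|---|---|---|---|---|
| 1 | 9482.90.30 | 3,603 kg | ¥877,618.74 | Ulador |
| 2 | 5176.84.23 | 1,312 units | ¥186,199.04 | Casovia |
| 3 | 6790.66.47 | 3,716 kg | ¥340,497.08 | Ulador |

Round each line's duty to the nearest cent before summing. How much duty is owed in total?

¥31,116.97

Line 1 (9482.90.30, Ulador, 3,603 kg, ¥877,618.74):
Base rate for 9482.90.30 is ¥2.98/kg.
Origin Ulador qualifies under the Pelius–Ulador agreement and 9482.90.30 is covered: preferential rate Free applies instead.
The additional-duty order on 9482.90.30 targets Hesica, not Ulador; it does not apply.
Duty = ¥877,618.74 × 0% = ¥0.00.
Line 2 (5176.84.23, Casovia, 1,312 units, ¥186,199.04):
Base rate for 5176.84.23 is 16% + ¥1.01/unit.
Duty = ¥186,199.04 × 16% + 1,312 × ¥1.01 = ¥31,116.97.
Line 3 (6790.66.47, Ulador, 3,716 kg, ¥340,497.08):
Base rate for 6790.66.47 is ¥6.47/kg.
Origin Ulador qualifies under the Pelius–Ulador agreement and 6790.66.47 is covered: preferential rate Free applies instead.
The additional-duty order on 6790.66.47 targets Hesica, not Ulador; it does not apply.
Duty = ¥340,497.08 × 0% = ¥0.00.
Total = ¥0.00 + ¥31,116.97 + ¥0.00 = ¥31,116.97.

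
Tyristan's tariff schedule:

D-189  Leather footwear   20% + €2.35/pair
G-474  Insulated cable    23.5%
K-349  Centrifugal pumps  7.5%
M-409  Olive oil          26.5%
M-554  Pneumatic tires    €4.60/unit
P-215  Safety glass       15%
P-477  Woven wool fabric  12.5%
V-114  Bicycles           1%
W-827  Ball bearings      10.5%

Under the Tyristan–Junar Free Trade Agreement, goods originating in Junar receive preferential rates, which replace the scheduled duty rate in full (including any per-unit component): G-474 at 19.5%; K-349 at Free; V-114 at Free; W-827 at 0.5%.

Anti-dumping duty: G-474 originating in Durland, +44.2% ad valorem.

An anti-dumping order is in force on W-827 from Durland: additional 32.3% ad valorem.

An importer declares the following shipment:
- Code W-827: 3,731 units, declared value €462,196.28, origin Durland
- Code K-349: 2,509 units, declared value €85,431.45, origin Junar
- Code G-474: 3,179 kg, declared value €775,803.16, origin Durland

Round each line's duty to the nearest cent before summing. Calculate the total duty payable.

€723,038.75

Line 1 (W-827, Durland, 3,731 units, €462,196.28):
Base rate for W-827 is 10.5%.
W-827 has an FTA preferential rate, but origin Durland is not Junar; base rate stands.
Additional duty on W-827 from Durland: +32.3%. Applied ad valorem rate: 10.5% + 32.3% = 42.8%.
Duty = €462,196.28 × 42.8% = €197,820.01.
Line 2 (K-349, Junar, 2,509 units, €85,431.45):
Base rate for K-349 is 7.5%.
Origin Junar qualifies under the Tyristan–Junar agreement and K-349 is covered: preferential rate Free applies instead.
Duty = €85,431.45 × 0% = €0.00.
Line 3 (G-474, Durland, 3,179 kg, €775,803.16):
Base rate for G-474 is 23.5%.
G-474 has an FTA preferential rate, but origin Durland is not Junar; base rate stands.
Additional duty on G-474 from Durland: +44.2%. Applied ad valorem rate: 23.5% + 44.2% = 67.7%.
Duty = €775,803.16 × 67.7% = €525,218.74.
Total = €197,820.01 + €0.00 + €525,218.74 = €723,038.75.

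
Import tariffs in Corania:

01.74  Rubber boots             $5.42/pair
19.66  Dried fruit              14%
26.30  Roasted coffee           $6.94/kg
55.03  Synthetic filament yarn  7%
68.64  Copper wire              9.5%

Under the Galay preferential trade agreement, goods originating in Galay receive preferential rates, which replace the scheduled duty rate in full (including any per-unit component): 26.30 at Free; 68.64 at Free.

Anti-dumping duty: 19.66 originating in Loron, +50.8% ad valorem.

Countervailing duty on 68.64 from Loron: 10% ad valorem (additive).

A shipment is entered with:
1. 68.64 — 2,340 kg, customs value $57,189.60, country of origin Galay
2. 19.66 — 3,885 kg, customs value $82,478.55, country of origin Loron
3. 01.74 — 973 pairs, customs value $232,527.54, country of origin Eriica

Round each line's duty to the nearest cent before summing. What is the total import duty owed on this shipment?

$58,719.76

Line 1 (68.64, Galay, 2,340 kg, $57,189.60):
Base rate for 68.64 is 9.5%.
Origin Galay qualifies under the Corania–Galay agreement and 68.64 is covered: preferential rate Free applies instead.
The additional-duty order on 68.64 targets Loron, not Galay; it does not apply.
Duty = $57,189.60 × 0% = $0.00.
Line 2 (19.66, Loron, 3,885 kg, $82,478.55):
Base rate for 19.66 is 14%.
Additional duty on 19.66 from Loron: +50.8%. Applied ad valorem rate: 14% + 50.8% = 64.8%.
Duty = $82,478.55 × 64.8% = $53,446.10.
Line 3 (01.74, Eriica, 973 pairs, $232,527.54):
Base rate for 01.74 is $5.42/pair.
Duty = 973 × $5.42 = $5,273.66.
Total = $0.00 + $53,446.10 + $5,273.66 = $58,719.76.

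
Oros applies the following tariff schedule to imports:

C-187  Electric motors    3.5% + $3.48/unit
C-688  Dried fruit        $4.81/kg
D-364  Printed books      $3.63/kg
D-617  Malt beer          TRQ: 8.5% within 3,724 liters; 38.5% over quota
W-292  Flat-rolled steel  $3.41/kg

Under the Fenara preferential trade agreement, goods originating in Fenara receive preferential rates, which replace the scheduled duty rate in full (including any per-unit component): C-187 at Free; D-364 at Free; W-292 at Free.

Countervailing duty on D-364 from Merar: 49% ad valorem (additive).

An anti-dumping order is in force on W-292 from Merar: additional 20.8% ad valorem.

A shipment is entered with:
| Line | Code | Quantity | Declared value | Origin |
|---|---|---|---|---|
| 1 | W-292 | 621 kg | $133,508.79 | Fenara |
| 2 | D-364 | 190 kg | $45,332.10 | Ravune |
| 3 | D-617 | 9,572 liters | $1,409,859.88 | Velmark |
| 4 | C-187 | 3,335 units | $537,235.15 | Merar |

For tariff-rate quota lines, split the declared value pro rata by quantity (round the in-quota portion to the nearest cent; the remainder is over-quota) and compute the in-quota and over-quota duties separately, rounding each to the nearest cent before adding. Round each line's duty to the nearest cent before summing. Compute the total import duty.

Line 1 (W-292, Fenara, 621 kg, $133,508.79):
Base rate for W-292 is $3.41/kg.
Origin Fenara qualifies under the Oros–Fenara agreement and W-292 is covered: preferential rate Free applies instead.
The additional-duty order on W-292 targets Merar, not Fenara; it does not apply.
Duty = $133,508.79 × 0% = $0.00.
Line 2 (D-364, Ravune, 190 kg, $45,332.10):
Base rate for D-364 is $3.63/kg.
D-364 has an FTA preferential rate, but origin Ravune is not Fenara; base rate stands.
The additional-duty order on D-364 targets Merar, not Ravune; it does not apply.
Duty = 190 × $3.63 = $689.70.
Line 3 (D-617, Velmark, 9,572 liters, $1,409,859.88):
Code D-617 is under a tariff-rate quota (threshold 3,724 liters). In-quota: 3,724 liters at 8.5%; over-quota: 5,848 liters at 38.5%.
Pro-rata value split: in-quota = $1,409,859.88 × 3,724/9,572 = $548,507.96; over-quota = $1,409,859.88 − $548,507.96 = $861,351.92.
In-quota duty = $548,507.96 × 8.5% = $46,623.18. Over-quota duty = $861,351.92 × 38.5% = $331,620.49.
Line duty = $46,623.18 + $331,620.49 = $378,243.67.
Line 4 (C-187, Merar, 3,335 units, $537,235.15):
Base rate for C-187 is 3.5% + $3.48/unit.
C-187 has an FTA preferential rate, but origin Merar is not Fenara; base rate stands.
Duty = $537,235.15 × 3.5% + 3,335 × $3.48 = $30,409.03.
Total = $0.00 + $689.70 + $378,243.67 + $30,409.03 = $409,342.40.

$409,342.40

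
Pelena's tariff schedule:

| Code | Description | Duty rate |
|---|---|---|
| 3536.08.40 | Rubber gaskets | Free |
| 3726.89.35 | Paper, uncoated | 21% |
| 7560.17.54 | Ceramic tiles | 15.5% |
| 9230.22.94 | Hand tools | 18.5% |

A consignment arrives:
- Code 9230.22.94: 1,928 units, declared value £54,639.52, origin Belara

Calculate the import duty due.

Line 1 (9230.22.94, Belara, 1,928 units, £54,639.52):
Base rate for 9230.22.94 is 18.5%.
Duty = £54,639.52 × 18.5% = £10,108.31.

£10,108.31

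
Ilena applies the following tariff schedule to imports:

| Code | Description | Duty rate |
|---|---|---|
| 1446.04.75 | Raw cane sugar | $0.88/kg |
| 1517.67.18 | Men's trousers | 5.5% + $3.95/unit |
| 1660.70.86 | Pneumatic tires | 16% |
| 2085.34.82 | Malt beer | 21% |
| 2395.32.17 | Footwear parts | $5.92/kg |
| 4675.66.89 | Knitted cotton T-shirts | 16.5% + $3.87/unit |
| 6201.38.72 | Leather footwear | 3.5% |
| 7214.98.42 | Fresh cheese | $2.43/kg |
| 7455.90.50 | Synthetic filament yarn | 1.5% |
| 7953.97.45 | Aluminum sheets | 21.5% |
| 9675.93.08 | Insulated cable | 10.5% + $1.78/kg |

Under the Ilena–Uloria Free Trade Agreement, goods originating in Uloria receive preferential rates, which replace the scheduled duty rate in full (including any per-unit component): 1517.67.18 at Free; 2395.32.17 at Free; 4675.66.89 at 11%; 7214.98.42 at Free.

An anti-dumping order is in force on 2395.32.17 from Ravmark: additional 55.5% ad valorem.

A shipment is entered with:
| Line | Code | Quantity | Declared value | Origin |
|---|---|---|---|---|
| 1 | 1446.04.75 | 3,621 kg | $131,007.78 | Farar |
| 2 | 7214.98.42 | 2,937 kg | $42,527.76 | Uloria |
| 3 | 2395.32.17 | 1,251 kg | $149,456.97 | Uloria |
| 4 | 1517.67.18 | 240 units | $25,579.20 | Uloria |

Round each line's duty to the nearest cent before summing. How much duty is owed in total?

$3,186.48

Line 1 (1446.04.75, Farar, 3,621 kg, $131,007.78):
Base rate for 1446.04.75 is $0.88/kg.
Duty = 3,621 × $0.88 = $3,186.48.
Line 2 (7214.98.42, Uloria, 2,937 kg, $42,527.76):
Base rate for 7214.98.42 is $2.43/kg.
Origin Uloria qualifies under the Ilena–Uloria agreement and 7214.98.42 is covered: preferential rate Free applies instead.
Duty = $42,527.76 × 0% = $0.00.
Line 3 (2395.32.17, Uloria, 1,251 kg, $149,456.97):
Base rate for 2395.32.17 is $5.92/kg.
Origin Uloria qualifies under the Ilena–Uloria agreement and 2395.32.17 is covered: preferential rate Free applies instead.
The additional-duty order on 2395.32.17 targets Ravmark, not Uloria; it does not apply.
Duty = $149,456.97 × 0% = $0.00.
Line 4 (1517.67.18, Uloria, 240 units, $25,579.20):
Base rate for 1517.67.18 is 5.5% + $3.95/unit.
Origin Uloria qualifies under the Ilena–Uloria agreement and 1517.67.18 is covered: preferential rate Free applies instead.
Duty = $25,579.20 × 0% = $0.00.
Total = $3,186.48 + $0.00 + $0.00 + $0.00 = $3,186.48.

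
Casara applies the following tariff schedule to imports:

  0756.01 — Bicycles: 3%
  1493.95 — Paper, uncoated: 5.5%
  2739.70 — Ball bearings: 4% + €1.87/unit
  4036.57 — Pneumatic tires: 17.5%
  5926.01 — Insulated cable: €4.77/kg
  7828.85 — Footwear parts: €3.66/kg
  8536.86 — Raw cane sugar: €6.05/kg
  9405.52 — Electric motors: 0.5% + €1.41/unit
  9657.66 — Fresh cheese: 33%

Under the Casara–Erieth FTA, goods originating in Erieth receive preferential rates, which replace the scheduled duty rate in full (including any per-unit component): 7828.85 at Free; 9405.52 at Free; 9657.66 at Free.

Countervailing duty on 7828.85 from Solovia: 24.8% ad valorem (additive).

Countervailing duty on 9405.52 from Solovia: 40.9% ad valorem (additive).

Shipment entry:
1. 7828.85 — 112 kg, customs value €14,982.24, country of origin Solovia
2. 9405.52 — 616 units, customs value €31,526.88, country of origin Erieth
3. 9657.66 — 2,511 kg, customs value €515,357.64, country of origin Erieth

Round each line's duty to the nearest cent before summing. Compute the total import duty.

Line 1 (7828.85, Solovia, 112 kg, €14,982.24):
Base rate for 7828.85 is €3.66/kg.
7828.85 has an FTA preferential rate, but origin Solovia is not Erieth; base rate stands.
Additional duty on 7828.85 from Solovia: +24.8% ad valorem. Applied ad valorem rate = 24.8%.
Duty = €14,982.24 × 24.8% + 112 × €3.66 = €4,125.52.
Line 2 (9405.52, Erieth, 616 units, €31,526.88):
Base rate for 9405.52 is 0.5% + €1.41/unit.
Origin Erieth qualifies under the Casara–Erieth agreement and 9405.52 is covered: preferential rate Free applies instead.
The additional-duty order on 9405.52 targets Solovia, not Erieth; it does not apply.
Duty = €31,526.88 × 0% = €0.00.
Line 3 (9657.66, Erieth, 2,511 kg, €515,357.64):
Base rate for 9657.66 is 33%.
Origin Erieth qualifies under the Casara–Erieth agreement and 9657.66 is covered: preferential rate Free applies instead.
Duty = €515,357.64 × 0% = €0.00.
Total = €4,125.52 + €0.00 + €0.00 = €4,125.52.

€4,125.52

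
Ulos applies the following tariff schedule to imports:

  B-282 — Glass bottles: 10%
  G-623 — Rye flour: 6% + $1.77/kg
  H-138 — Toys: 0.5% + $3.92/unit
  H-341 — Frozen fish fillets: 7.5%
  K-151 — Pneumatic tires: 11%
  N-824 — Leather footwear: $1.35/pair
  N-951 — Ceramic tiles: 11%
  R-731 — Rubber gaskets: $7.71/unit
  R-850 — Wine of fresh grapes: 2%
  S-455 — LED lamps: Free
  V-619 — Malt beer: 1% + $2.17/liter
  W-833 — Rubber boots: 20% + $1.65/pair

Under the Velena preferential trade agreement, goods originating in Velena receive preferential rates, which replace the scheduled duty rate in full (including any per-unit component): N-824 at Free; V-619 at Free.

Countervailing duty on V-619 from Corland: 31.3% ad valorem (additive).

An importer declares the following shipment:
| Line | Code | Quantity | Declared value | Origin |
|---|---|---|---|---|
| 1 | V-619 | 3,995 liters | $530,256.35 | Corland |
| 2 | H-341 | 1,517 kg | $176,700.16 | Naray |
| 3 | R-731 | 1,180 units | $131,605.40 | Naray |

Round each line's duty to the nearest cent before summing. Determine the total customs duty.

$202,292.26

Line 1 (V-619, Corland, 3,995 liters, $530,256.35):
Base rate for V-619 is 1% + $2.17/liter.
V-619 has an FTA preferential rate, but origin Corland is not Velena; base rate stands.
Additional duty on V-619 from Corland: +31.3%. Applied ad valorem rate: 1% + 31.3% = 32.3%.
Duty = $530,256.35 × 32.3% + 3,995 × $2.17 = $179,941.95.
Line 2 (H-341, Naray, 1,517 kg, $176,700.16):
Base rate for H-341 is 7.5%.
Duty = $176,700.16 × 7.5% = $13,252.51.
Line 3 (R-731, Naray, 1,180 units, $131,605.40):
Base rate for R-731 is $7.71/unit.
Duty = 1,180 × $7.71 = $9,097.80.
Total = $179,941.95 + $13,252.51 + $9,097.80 = $202,292.26.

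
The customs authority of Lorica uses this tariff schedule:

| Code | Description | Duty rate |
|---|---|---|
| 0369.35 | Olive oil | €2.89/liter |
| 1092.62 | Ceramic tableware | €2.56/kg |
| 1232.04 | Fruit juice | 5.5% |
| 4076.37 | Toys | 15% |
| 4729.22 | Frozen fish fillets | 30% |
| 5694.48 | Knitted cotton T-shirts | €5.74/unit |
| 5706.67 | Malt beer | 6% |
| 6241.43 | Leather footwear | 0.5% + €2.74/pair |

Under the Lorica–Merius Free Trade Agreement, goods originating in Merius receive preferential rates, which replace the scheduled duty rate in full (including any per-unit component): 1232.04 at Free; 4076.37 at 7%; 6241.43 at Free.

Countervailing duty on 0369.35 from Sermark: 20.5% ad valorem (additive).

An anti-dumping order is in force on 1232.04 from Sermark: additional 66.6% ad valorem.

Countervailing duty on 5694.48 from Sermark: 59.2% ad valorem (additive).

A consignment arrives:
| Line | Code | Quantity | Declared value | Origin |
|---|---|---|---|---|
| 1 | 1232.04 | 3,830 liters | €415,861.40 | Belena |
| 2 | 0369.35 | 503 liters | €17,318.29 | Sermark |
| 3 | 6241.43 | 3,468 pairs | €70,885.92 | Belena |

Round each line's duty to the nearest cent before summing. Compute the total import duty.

Line 1 (1232.04, Belena, 3,830 liters, €415,861.40):
Base rate for 1232.04 is 5.5%.
1232.04 has an FTA preferential rate, but origin Belena is not Merius; base rate stands.
The additional-duty order on 1232.04 targets Sermark, not Belena; it does not apply.
Duty = €415,861.40 × 5.5% = €22,872.38.
Line 2 (0369.35, Sermark, 503 liters, €17,318.29):
Base rate for 0369.35 is €2.89/liter.
Additional duty on 0369.35 from Sermark: +20.5% ad valorem. Applied ad valorem rate = 20.5%.
Duty = €17,318.29 × 20.5% + 503 × €2.89 = €5,003.92.
Line 3 (6241.43, Belena, 3,468 pairs, €70,885.92):
Base rate for 6241.43 is 0.5% + €2.74/pair.
6241.43 has an FTA preferential rate, but origin Belena is not Merius; base rate stands.
Duty = €70,885.92 × 0.5% + 3,468 × €2.74 = €9,856.75.
Total = €22,872.38 + €5,003.92 + €9,856.75 = €37,733.05.

€37,733.05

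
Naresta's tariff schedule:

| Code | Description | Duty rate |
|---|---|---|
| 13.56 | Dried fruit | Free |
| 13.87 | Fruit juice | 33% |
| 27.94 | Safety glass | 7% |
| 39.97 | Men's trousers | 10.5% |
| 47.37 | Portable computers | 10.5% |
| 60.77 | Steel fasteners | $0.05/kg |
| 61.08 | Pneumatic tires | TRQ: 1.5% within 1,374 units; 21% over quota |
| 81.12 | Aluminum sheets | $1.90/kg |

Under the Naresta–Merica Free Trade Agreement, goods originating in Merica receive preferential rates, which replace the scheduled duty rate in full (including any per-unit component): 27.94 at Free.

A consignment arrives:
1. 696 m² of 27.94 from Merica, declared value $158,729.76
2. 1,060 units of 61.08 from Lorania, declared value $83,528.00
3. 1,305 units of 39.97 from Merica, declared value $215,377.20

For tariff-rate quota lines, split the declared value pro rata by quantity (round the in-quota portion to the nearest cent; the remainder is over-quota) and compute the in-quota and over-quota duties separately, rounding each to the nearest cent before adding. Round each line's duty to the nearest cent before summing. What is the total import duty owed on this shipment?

Line 1 (27.94, Merica, 696 m², $158,729.76):
Base rate for 27.94 is 7%.
Origin Merica qualifies under the Naresta–Merica agreement and 27.94 is covered: preferential rate Free applies instead.
Duty = $158,729.76 × 0% = $0.00.
Line 2 (61.08, Lorania, 1,060 units, $83,528.00):
Code 61.08 is under a tariff-rate quota (threshold 1,374 units). Quantity 1,060 units is within the quota, so the in-quota rate 1.5% applies to the full value.
Duty = $83,528.00 × 1.5% = $1,252.92.
Line 3 (39.97, Merica, 1,305 units, $215,377.20):
Base rate for 39.97 is 10.5%.
Origin Merica is the FTA partner but 39.97 is not on the preference list; base rate stands.
Duty = $215,377.20 × 10.5% = $22,614.61.
Total = $0.00 + $1,252.92 + $22,614.61 = $23,867.53.

$23,867.53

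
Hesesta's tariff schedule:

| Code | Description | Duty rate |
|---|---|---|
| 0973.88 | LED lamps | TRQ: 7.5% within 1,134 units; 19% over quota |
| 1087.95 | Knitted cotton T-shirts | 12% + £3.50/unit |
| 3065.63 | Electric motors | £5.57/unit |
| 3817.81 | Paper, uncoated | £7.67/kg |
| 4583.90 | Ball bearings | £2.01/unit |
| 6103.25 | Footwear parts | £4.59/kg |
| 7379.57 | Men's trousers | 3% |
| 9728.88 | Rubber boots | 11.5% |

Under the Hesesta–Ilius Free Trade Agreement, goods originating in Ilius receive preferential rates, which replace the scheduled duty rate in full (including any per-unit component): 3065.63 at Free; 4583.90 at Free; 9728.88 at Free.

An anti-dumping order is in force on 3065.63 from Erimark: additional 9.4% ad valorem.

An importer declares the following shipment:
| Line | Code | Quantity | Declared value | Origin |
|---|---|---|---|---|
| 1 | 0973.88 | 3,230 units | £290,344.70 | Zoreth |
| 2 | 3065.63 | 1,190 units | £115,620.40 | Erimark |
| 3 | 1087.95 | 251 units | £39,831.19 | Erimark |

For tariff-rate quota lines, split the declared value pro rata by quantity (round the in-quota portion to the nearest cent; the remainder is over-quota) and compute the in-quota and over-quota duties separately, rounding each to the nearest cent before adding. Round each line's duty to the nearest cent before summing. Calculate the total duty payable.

£66,597.79

Line 1 (0973.88, Zoreth, 3,230 units, £290,344.70):
Code 0973.88 is under a tariff-rate quota (threshold 1,134 units). In-quota: 1,134 units at 7.5%; over-quota: 2,096 units at 19%.
Pro-rata value split: in-quota = £290,344.70 × 1,134/3,230 = £101,935.26; over-quota = £290,344.70 − £101,935.26 = £188,409.44.
In-quota duty = £101,935.26 × 7.5% = £7,645.14. Over-quota duty = £188,409.44 × 19% = £35,797.79.
Line duty = £7,645.14 + £35,797.79 = £43,442.93.
Line 2 (3065.63, Erimark, 1,190 units, £115,620.40):
Base rate for 3065.63 is £5.57/unit.
3065.63 has an FTA preferential rate, but origin Erimark is not Ilius; base rate stands.
Additional duty on 3065.63 from Erimark: +9.4% ad valorem. Applied ad valorem rate = 9.4%.
Duty = £115,620.40 × 9.4% + 1,190 × £5.57 = £17,496.62.
Line 3 (1087.95, Erimark, 251 units, £39,831.19):
Base rate for 1087.95 is 12% + £3.50/unit.
Duty = £39,831.19 × 12% + 251 × £3.50 = £5,658.24.
Total = £43,442.93 + £17,496.62 + £5,658.24 = £66,597.79.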